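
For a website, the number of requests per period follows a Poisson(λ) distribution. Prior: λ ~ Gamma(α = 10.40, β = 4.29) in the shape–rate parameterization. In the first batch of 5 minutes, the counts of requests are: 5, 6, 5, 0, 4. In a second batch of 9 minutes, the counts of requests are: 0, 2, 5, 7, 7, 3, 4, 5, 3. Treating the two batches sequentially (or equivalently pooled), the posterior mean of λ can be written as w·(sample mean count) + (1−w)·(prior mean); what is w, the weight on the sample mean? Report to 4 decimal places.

With a Gamma(shape α, rate β) prior, the Poisson likelihood is conjugate: the posterior is Gamma(α + ΣXᵢ, β + n).
Total number of minutes: n = 5 + 9 = 14.
Posterior mean = (α₀+S)/(β₀+n) = [n/(β₀+n)]·(S/n) + [β₀/(β₀+n)]·(α₀/β₀), so only n and β₀ enter the weight.
Weight on data w = n/(β₀+n) = 14/(4.29+14) = 14/18.29 = 0.7654.

0.7654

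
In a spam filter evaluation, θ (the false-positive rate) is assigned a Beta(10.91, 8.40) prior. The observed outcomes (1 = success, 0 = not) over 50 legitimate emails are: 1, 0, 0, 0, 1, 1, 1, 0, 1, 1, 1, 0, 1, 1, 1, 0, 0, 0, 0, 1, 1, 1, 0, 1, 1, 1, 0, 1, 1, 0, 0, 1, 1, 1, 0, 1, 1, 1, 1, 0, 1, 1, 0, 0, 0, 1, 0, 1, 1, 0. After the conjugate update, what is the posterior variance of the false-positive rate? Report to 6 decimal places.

0.003440

The Beta prior is conjugate to a Binomial/Bernoulli likelihood; the update adds successes to α and failures to β.
Posterior: Beta(α+k, β+n−k) = Beta(10.91+30, 8.40+20) = Beta(40.91, 28.40).
Var = αβ/((α+β)²(α+β+1)) = 40.91·28.40/(69.31²·70.31) = 0.003440.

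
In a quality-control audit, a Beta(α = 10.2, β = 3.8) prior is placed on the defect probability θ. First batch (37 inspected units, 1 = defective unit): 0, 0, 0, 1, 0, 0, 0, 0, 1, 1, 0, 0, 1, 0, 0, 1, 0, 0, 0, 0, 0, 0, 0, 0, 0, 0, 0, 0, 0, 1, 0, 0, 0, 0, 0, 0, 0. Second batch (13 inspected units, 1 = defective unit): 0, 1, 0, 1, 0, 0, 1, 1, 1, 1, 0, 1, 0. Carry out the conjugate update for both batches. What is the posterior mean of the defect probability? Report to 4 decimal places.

The Beta prior is conjugate to a Binomial/Bernoulli likelihood; the update adds successes to α and failures to β.
After batch 1: Beta(10.2+6, 3.8+31) = Beta(16.2, 34.8).
After batch 2: Beta(16.2+7, 34.8+6) = Beta(23.2, 40.8).
Posterior mean = α/(α+β) = 23.2/64.0 = 0.3625.

0.3625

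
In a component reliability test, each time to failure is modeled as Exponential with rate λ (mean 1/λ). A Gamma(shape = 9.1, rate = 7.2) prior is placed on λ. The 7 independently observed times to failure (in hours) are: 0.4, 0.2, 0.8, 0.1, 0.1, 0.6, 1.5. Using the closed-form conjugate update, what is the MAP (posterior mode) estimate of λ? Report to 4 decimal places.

With a Gamma(shape α, rate β) prior on the exponential rate λ, the posterior after n observations with total T = Σxᵢ is Gamma(α+n, β+T).
Sum of observations T = 3.7 hours; n = 7.
Posterior: Gamma(9.1+7, 7.2+3.7) = Gamma(16.1, 10.9).
Mode = (α−1)/β = 1.3853.

1.3853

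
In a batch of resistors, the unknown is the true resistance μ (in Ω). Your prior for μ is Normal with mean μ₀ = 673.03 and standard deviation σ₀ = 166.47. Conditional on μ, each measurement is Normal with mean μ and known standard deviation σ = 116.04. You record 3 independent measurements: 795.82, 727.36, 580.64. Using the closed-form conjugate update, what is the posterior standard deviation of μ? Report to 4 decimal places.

For Normal data with known variance σ², a Normal(μ₀, σ₀²) prior on μ is conjugate. Posterior precision = 1/σ₀² + n/σ²; posterior mean is the precision-weighted average of μ₀ and x̄.
σ₀² = 166.47² = 27712.2609, σ² = 116.04² = 13465.2816; σ² + n·σ₀² = 13465.2816 + 3·27712.2609 = 96602.0643.
Posterior precision = 1/σ₀² + n/σ² = 1/27712.2609 + 3/13465.2816 = (σ² + n·σ₀²)/(σ₀²σ²) = 96602.0643/(27712.2609·13465.2816); posterior variance σₙ² = σ₀²σ²/(σ² + n·σ₀²) = 27712.2609·13465.2816/96602.0643 = 3862.789056.
Posterior SD = √σₙ² = √(27712.2609·13465.2816/96602.0643) = 62.1513.

62.1513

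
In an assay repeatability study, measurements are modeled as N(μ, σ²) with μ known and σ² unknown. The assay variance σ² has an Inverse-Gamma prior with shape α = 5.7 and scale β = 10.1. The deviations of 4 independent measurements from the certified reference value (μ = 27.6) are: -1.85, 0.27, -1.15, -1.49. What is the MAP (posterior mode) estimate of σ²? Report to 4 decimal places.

With known mean μ and an Inverse-Gamma(α, β) prior on σ², the Normal likelihood is conjugate: posterior is Inv-Gamma(α + n/2, β + Σ(xᵢ−μ)²/2).
Σ(xᵢ−μ)² = (-1.85)² + (0.27)² + (-1.15)² + (-1.49)² = 7.0380.
Posterior: Inv-Gamma(5.7 + 4/2, 10.1 + 7.0380/2) = Inv-Gamma(7.70, 13.61900).
Mode = β/(α+1) = 13.61900/8.70 = 1.5654.

1.5654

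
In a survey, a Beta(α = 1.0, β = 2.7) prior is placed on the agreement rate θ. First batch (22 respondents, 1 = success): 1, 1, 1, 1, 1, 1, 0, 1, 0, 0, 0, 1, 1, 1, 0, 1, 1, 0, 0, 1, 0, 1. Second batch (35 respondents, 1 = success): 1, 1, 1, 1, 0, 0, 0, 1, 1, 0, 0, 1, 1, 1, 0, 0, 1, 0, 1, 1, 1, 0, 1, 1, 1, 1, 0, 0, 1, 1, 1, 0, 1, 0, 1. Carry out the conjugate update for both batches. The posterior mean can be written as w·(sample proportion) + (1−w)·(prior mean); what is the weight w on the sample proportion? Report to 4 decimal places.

The Beta prior is conjugate to a Binomial/Bernoulli likelihood; the update adds successes to α and failures to β.
Total number of respondents: n = 22 + 35 = 57.
Posterior mean = (α₀+k)/(α₀+β₀+n) = [n/(α₀+β₀+n)]·(k/n) + [(α₀+β₀)/(α₀+β₀+n)]·α₀/(α₀+β₀), so only n and the prior enter the weight.
The weight on the data is w = n/(α₀+β₀+n) = 57/(1.0+2.7+57) = 57/60.7 = 0.9390.

0.9390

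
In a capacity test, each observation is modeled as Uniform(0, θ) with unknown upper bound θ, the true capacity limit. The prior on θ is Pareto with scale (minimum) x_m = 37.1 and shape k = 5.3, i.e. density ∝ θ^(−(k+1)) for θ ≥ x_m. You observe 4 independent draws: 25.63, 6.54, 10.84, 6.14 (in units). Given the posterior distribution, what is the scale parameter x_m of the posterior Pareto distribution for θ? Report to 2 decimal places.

A Pareto(scale x_m, shape k) prior on the upper bound θ of Uniform(0, θ) is conjugate: posterior is Pareto(max(x_m, max xᵢ), k + n).
Sample maximum = 25.63; prior scale x_m = 37.1 → posterior scale = max = 37.10.
Posterior shape = 5.3 + 4 = 9.3.
Posterior scale x_m = 37.10.

37.10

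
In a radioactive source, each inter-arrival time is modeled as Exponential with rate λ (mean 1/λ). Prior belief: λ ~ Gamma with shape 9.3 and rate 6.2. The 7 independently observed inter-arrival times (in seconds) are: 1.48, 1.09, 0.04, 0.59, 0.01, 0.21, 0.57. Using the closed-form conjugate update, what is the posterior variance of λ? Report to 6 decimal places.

With a Gamma(shape α, rate β) prior on the exponential rate λ, the posterior after n observations with total T = Σxᵢ is Gamma(α+n, β+T).
Sum of observations T = 3.99 seconds; n = 7.
Posterior: Gamma(9.3+7, 6.2+3.99) = Gamma(16.3, 10.19).
Var = α/β² = 0.156978.

0.156978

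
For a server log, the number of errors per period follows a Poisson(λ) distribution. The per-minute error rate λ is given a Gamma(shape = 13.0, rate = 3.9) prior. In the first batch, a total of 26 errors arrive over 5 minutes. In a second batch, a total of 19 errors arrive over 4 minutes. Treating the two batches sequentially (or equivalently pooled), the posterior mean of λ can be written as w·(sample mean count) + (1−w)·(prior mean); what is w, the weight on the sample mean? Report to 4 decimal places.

With a Gamma(shape α, rate β) prior, the Poisson likelihood is conjugate: the posterior is Gamma(α + ΣXᵢ, β + n).
Total number of minutes: n = 5 + 4 = 9.
Posterior mean = (α₀+S)/(β₀+n) = [n/(β₀+n)]·(S/n) + [β₀/(β₀+n)]·(α₀/β₀), so only n and β₀ enter the weight.
Weight on data w = n/(β₀+n) = 9/(3.9+9) = 9/12.9 = 0.6977.

0.6977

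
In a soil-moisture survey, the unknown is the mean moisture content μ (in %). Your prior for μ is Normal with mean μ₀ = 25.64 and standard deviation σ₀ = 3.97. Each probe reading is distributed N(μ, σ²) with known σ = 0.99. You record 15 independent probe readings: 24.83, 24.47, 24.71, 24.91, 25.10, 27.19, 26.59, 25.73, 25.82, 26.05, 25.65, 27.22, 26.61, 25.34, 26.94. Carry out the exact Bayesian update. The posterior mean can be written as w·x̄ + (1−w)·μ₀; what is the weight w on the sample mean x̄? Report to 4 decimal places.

0.9959

For Normal data with known variance σ², a Normal(μ₀, σ₀²) prior on μ is conjugate. Posterior precision = 1/σ₀² + n/σ²; posterior mean is the precision-weighted average of μ₀ and x̄.
σ₀² = 3.97² = 15.7609, σ² = 0.99² = 0.9801. Prior precision 1/σ₀² = 1/15.7609; data precision n/σ² = 15/0.9801.
w = (n/σ²)/(1/σ₀² + n/σ²) = n·σ₀²/(σ² + n·σ₀²) = 15·15.7609/(0.9801 + 15·15.7609) = 236.4135/237.3936 = 0.9959.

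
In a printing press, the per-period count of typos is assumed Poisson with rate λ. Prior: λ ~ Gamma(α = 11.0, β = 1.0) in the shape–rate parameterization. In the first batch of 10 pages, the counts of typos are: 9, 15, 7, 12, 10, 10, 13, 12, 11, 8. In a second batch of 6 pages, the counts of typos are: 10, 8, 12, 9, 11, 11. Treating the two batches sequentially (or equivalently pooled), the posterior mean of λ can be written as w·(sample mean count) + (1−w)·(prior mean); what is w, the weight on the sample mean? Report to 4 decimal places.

0.9412

With a Gamma(shape α, rate β) prior, the Poisson likelihood is conjugate: the posterior is Gamma(α + ΣXᵢ, β + n).
Total number of pages: n = 10 + 6 = 16.
Posterior mean = (α₀+S)/(β₀+n) = [n/(β₀+n)]·(S/n) + [β₀/(β₀+n)]·(α₀/β₀), so only n and β₀ enter the weight.
Weight on data w = n/(β₀+n) = 16/(1.0+16) = 16/17.0 = 0.9412.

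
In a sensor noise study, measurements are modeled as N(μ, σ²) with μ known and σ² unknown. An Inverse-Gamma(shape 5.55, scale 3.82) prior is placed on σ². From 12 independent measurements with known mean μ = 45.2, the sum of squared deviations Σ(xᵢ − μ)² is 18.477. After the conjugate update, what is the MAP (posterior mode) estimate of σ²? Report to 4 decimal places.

With known mean μ and an Inverse-Gamma(α, β) prior on σ², the Normal likelihood is conjugate: posterior is Inv-Gamma(α + n/2, β + Σ(xᵢ−μ)²/2).
Posterior: Inv-Gamma(5.55 + 12/2, 3.82 + 18.477/2) = Inv-Gamma(11.55, 13.0585).
Mode = β/(α+1) = 13.0585/12.55 = 1.0405.

1.0405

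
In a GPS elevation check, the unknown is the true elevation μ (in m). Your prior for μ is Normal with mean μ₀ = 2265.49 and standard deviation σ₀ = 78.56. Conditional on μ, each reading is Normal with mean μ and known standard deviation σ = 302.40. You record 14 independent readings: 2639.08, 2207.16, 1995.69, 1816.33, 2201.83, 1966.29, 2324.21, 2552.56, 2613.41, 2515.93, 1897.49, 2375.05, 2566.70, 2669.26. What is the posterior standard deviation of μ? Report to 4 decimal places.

For Normal data with known variance σ², a Normal(μ₀, σ₀²) prior on μ is conjugate. Posterior precision = 1/σ₀² + n/σ²; posterior mean is the precision-weighted average of μ₀ and x̄.
σ₀² = 78.56² = 6171.6736, σ² = 302.40² = 91445.76; σ² + n·σ₀² = 91445.76 + 14·6171.6736 = 177849.1904.
Posterior precision = 1/σ₀² + n/σ² = 1/6171.6736 + 14/91445.76 = (σ² + n·σ₀²)/(σ₀²σ²) = 177849.1904/(6171.6736·91445.76); posterior variance σₙ² = σ₀²σ²/(σ² + n·σ₀²) = 6171.6736·91445.76/177849.1904 = 3173.325566.
Posterior SD = √σₙ² = √(6171.6736·91445.76/177849.1904) = 56.3323.

56.3323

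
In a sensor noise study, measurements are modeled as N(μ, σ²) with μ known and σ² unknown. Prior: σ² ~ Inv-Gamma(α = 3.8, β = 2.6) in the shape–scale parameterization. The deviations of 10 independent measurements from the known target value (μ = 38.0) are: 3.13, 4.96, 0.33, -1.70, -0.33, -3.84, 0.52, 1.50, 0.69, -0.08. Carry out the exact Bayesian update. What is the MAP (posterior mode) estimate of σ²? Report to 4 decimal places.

With known mean μ and an Inverse-Gamma(α, β) prior on σ², the Normal likelihood is conjugate: posterior is Inv-Gamma(α + n/2, β + Σ(xᵢ−μ)²/2).
Σ(xᵢ−μ)² = (3.13)² + (4.96)² + (0.33)² + (-1.70)² + (-0.33)² + (-3.84)² + (0.52)² + (1.50)² + (0.69)² + (-0.08)² = 55.2548.
Posterior: Inv-Gamma(3.8 + 10/2, 2.6 + 55.2548/2) = Inv-Gamma(8.80, 30.22740).
Mode = β/(α+1) = 30.22740/9.80 = 3.0844.

3.0844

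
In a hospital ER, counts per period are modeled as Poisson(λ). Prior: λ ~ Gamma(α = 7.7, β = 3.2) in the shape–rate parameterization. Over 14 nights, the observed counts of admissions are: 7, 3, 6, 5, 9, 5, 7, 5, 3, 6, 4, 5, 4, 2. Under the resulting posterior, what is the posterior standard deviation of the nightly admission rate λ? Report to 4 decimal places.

With a Gamma(shape α, rate β) prior, the Poisson likelihood is conjugate: the posterior is Gamma(α + ΣXᵢ, β + n).
Sum of counts S = 71 over n = 14 nights.
Posterior: Gamma(α+S, β+n) = Gamma(7.7+71, 3.2+14) = Gamma(78.7, 17.2).
SD = √α/β = √78.7/17.2 = 0.5158.

0.5158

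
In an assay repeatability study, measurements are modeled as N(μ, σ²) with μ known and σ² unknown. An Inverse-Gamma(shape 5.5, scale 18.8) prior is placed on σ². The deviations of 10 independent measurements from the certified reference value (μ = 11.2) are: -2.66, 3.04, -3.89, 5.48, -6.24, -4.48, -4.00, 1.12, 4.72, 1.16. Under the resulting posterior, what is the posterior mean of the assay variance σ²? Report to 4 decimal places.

10.4719

With known mean μ and an Inverse-Gamma(α, β) prior on σ², the Normal likelihood is conjugate: posterior is Inv-Gamma(α + n/2, β + Σ(xᵢ−μ)²/2).
Σ(xᵢ−μ)² = (-2.66)² + (3.04)² + (-3.89)² + (5.48)² + (-6.24)² + (-4.48)² + (-4.00)² + (1.12)² + (4.72)² + (1.16)² = 161.3661.
Posterior: Inv-Gamma(5.5 + 10/2, 18.8 + 161.3661/2) = Inv-Gamma(10.50, 99.48305).
E[σ²|data] = β/(α−1) = 99.48305/9.50 = 10.4719.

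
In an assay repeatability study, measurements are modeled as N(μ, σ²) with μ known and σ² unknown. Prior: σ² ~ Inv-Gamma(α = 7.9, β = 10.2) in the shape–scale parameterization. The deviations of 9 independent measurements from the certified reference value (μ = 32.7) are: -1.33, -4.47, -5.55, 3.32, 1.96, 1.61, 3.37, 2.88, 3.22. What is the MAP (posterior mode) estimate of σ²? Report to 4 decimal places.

With known mean μ and an Inverse-Gamma(α, β) prior on σ², the Normal likelihood is conjugate: posterior is Inv-Gamma(α + n/2, β + Σ(xᵢ−μ)²/2).
Σ(xᵢ−μ)² = (-1.33)² + (-4.47)² + (-5.55)² + (3.32)² + (1.96)² + (1.61)² + (3.37)² + (2.88)² + (3.22)² = 100.0281.
Posterior: Inv-Gamma(7.9 + 9/2, 10.2 + 100.0281/2) = Inv-Gamma(12.40, 60.21405).
Mode = β/(α+1) = 60.21405/13.40 = 4.4936.

4.4936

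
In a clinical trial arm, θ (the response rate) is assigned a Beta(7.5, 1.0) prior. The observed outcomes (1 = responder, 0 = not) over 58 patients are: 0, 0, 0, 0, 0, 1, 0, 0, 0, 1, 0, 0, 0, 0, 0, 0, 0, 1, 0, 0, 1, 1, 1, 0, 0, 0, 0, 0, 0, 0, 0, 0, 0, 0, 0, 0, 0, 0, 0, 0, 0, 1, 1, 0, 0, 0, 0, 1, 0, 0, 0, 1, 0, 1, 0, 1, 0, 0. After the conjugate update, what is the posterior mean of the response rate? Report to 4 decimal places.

0.2932

The Beta prior is conjugate to a Binomial/Bernoulli likelihood; the update adds successes to α and failures to β.
Posterior: Beta(α+k, β+n−k) = Beta(7.5+12, 1.0+46) = Beta(19.5, 47.0).
Posterior mean = α/(α+β) = 19.5/66.5 = 0.2932.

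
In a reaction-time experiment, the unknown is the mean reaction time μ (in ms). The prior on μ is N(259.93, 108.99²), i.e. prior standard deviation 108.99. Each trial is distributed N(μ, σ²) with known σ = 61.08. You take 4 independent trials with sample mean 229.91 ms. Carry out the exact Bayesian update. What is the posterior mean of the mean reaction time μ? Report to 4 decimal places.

232.0955

For Normal data with known variance σ², a Normal(μ₀, σ₀²) prior on μ is conjugate. Posterior precision = 1/σ₀² + n/σ²; posterior mean is the precision-weighted average of μ₀ and x̄.
n·x̄ = 4·229.91 = 919.64.
σ₀² = 108.99² = 11878.8201, σ² = 61.08² = 3730.7664; σ² + n·σ₀² = 3730.7664 + 4·11878.8201 = 51246.0468.
Posterior mean = (μ₀/σ₀² + n·x̄/σ²)/(1/σ₀² + n/σ²) = (σ²·μ₀ + σ₀²·n·x̄)/(σ² + n·σ₀²) = (3730.7664·259.93 + 11878.8201·919.64)/51246.0468 = 11893976.227116/51246.0468 = 232.0955.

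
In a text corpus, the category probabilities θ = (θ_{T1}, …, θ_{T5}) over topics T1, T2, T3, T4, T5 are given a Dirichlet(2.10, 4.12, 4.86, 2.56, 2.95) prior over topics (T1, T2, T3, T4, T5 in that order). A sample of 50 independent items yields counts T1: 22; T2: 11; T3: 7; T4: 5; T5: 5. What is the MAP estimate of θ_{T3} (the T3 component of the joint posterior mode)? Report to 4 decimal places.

The Dirichlet prior is conjugate to the Multinomial likelihood: each posterior αⱼ = prior αⱼ + observed count nⱼ.
Posterior concentration: (24.10, 15.12, 11.86, 7.56, 7.95), total = 66.59.
Joint mode component: (α_{T3}−1)/(Σα−K) = 10.86/61.59 = 0.1763.

0.1763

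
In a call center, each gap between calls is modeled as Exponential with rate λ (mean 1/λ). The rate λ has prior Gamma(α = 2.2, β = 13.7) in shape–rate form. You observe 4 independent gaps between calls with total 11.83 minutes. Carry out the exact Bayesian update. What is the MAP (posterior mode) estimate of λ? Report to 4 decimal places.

With a Gamma(shape α, rate β) prior on the exponential rate λ, the posterior after n observations with total T = Σxᵢ is Gamma(α+n, β+T).
Posterior: Gamma(2.2+4, 13.7+11.83) = Gamma(6.2, 25.53).
Mode = (α−1)/β = 0.2037.

0.2037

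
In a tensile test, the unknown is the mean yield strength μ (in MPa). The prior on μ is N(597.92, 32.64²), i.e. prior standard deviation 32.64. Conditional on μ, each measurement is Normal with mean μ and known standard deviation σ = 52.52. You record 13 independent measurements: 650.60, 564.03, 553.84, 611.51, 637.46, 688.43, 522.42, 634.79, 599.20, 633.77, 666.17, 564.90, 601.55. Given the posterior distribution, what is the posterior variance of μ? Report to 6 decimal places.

176.940944

For Normal data with known variance σ², a Normal(μ₀, σ₀²) prior on μ is conjugate. Posterior precision = 1/σ₀² + n/σ²; posterior mean is the precision-weighted average of μ₀ and x̄.
σ₀² = 32.64² = 1065.3696, σ² = 52.52² = 2758.3504; σ² + n·σ₀² = 2758.3504 + 13·1065.3696 = 16608.1552.
Posterior precision = 1/σ₀² + n/σ² = 1/1065.3696 + 13/2758.3504 = (σ² + n·σ₀²)/(σ₀²σ²) = 16608.1552/(1065.3696·2758.3504); posterior variance σₙ² = σ₀²σ²/(σ² + n·σ₀²) = 1065.3696·2758.3504/16608.1552 = 176.940944.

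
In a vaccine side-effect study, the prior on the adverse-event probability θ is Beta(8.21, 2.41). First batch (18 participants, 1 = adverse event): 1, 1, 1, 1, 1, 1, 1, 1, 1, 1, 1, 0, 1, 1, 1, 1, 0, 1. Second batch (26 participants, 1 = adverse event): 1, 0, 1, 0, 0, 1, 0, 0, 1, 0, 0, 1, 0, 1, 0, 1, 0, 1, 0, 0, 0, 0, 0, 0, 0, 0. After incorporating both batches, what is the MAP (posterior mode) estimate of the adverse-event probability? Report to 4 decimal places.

0.5931

The Beta prior is conjugate to a Binomial/Bernoulli likelihood; the update adds successes to α and failures to β.
After batch 1: Beta(8.21+16, 2.41+2) = Beta(24.21, 4.41).
After batch 2: Beta(24.21+8, 4.41+18) = Beta(32.21, 22.41).
Mode of Beta(a,b) for a,b>1 is (a−1)/(a+b−2) = 31.21/52.62 = 0.5931.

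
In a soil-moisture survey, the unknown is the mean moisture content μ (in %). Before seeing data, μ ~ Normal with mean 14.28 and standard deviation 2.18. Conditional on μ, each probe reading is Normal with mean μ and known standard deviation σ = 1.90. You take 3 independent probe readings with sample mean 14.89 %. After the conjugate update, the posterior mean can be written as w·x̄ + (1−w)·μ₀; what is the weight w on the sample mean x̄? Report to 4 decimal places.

0.7980

For Normal data with known variance σ², a Normal(μ₀, σ₀²) prior on μ is conjugate. Posterior precision = 1/σ₀² + n/σ²; posterior mean is the precision-weighted average of μ₀ and x̄.
σ₀² = 2.18² = 4.7524, σ² = 1.90² = 3.61. Prior precision 1/σ₀² = 1/4.7524; data precision n/σ² = 3/3.61.
w = (n/σ²)/(1/σ₀² + n/σ²) = n·σ₀²/(σ² + n·σ₀²) = 3·4.7524/(3.61 + 3·4.7524) = 14.2572/17.8672 = 0.7980.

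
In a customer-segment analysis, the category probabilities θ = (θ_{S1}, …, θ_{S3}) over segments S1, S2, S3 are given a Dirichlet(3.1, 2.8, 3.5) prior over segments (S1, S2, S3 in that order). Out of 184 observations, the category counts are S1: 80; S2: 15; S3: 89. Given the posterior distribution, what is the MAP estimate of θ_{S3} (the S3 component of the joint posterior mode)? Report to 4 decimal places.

The Dirichlet prior is conjugate to the Multinomial likelihood: each posterior αⱼ = prior αⱼ + observed count nⱼ.
Posterior concentration: (83.1, 17.8, 92.5), total = 193.4.
Joint mode component: (α_{S3}−1)/(Σα−K) = 91.5/190.4 = 0.4806.

0.4806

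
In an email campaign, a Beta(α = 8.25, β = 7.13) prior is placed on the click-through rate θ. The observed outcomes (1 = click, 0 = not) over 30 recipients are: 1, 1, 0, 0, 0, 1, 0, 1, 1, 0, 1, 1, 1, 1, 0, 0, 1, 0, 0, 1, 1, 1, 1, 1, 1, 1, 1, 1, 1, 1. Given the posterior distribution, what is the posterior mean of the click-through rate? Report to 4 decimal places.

The Beta prior is conjugate to a Binomial/Bernoulli likelihood; the update adds successes to α and failures to β.
Posterior: Beta(α+k, β+n−k) = Beta(8.25+21, 7.13+9) = Beta(29.25, 16.13).
Posterior mean = α/(α+β) = 29.25/45.38 = 0.6446.

0.6446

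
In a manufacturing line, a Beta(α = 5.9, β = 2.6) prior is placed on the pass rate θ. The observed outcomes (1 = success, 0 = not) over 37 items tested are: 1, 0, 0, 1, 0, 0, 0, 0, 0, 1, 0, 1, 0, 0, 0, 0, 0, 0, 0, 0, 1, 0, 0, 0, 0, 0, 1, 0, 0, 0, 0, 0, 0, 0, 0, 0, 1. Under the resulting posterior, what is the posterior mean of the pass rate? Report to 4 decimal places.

0.2835

The Beta prior is conjugate to a Binomial/Bernoulli likelihood; the update adds successes to α and failures to β.
Posterior: Beta(α+k, β+n−k) = Beta(5.9+7, 2.6+30) = Beta(12.9, 32.6).
Posterior mean = α/(α+β) = 12.9/45.5 = 0.2835.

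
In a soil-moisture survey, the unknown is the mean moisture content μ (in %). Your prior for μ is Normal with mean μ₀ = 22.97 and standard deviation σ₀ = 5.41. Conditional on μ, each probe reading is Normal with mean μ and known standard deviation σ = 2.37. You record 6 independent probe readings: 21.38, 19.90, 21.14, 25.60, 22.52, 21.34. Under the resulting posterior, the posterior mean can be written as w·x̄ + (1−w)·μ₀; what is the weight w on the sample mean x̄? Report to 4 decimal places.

For Normal data with known variance σ², a Normal(μ₀, σ₀²) prior on μ is conjugate. Posterior precision = 1/σ₀² + n/σ²; posterior mean is the precision-weighted average of μ₀ and x̄.
σ₀² = 5.41² = 29.2681, σ² = 2.37² = 5.6169. Prior precision 1/σ₀² = 1/29.2681; data precision n/σ² = 6/5.6169.
w = (n/σ²)/(1/σ₀² + n/σ²) = n·σ₀²/(σ² + n·σ₀²) = 6·29.2681/(5.6169 + 6·29.2681) = 175.6086/181.2255 = 0.9690.

0.9690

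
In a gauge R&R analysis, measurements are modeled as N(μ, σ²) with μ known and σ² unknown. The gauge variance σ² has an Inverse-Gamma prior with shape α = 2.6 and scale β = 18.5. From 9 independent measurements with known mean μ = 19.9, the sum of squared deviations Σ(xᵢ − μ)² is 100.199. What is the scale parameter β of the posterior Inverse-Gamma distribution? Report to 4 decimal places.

With known mean μ and an Inverse-Gamma(α, β) prior on σ², the Normal likelihood is conjugate: posterior is Inv-Gamma(α + n/2, β + Σ(xᵢ−μ)²/2).
Posterior: Inv-Gamma(2.6 + 9/2, 18.5 + 100.199/2) = Inv-Gamma(7.10, 68.5995).
Posterior β = 68.5995.

68.5995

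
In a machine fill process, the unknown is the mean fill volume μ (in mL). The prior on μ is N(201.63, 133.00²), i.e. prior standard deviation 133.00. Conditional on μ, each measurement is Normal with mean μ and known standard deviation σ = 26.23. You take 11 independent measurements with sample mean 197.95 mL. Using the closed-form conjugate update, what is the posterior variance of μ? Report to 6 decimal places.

62.326248

For Normal data with known variance σ², a Normal(μ₀, σ₀²) prior on μ is conjugate. Posterior precision = 1/σ₀² + n/σ²; posterior mean is the precision-weighted average of μ₀ and x̄.
σ₀² = 133.00² = 17689, σ² = 26.23² = 688.0129; σ² + n·σ₀² = 688.0129 + 11·17689 = 195267.0129.
Posterior precision = 1/σ₀² + n/σ² = 1/17689 + 11/688.0129 = (σ² + n·σ₀²)/(σ₀²σ²) = 195267.0129/(17689·688.0129); posterior variance σₙ² = σ₀²σ²/(σ² + n·σ₀²) = 17689·688.0129/195267.0129 = 62.326248.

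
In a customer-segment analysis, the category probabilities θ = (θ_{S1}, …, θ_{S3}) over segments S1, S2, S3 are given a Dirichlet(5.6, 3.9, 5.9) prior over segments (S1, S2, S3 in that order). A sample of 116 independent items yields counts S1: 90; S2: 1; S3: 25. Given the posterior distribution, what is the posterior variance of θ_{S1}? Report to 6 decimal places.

The Dirichlet prior is conjugate to the Multinomial likelihood: each posterior αⱼ = prior αⱼ + observed count nⱼ.
Posterior concentration: (95.6, 4.9, 30.9), total = 131.4.
Var[θ_j] = α_j(Σα−α_j)/((Σα)²(Σα+1)) = 95.6·35.8/(131.4²·132.4) = 0.001497.

0.001497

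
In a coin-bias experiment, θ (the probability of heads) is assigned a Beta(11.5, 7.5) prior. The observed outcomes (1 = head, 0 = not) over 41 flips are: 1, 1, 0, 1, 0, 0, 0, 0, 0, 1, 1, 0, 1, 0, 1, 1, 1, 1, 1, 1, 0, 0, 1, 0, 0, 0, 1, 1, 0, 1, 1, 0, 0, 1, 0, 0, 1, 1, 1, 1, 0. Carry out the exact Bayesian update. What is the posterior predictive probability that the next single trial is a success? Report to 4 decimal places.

The Beta prior is conjugate to a Binomial/Bernoulli likelihood; the update adds successes to α and failures to β.
Posterior: Beta(α+k, β+n−k) = Beta(11.5+22, 7.5+19) = Beta(33.5, 26.5).
For a single future Bernoulli trial, P(success | data) = α/(α+β) = 0.5583.

0.5583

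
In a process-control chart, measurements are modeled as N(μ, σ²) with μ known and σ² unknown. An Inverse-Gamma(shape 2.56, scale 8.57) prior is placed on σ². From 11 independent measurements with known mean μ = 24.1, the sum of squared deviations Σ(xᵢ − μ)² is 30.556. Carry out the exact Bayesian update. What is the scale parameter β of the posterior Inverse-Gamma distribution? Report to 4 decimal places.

23.8480

With known mean μ and an Inverse-Gamma(α, β) prior on σ², the Normal likelihood is conjugate: posterior is Inv-Gamma(α + n/2, β + Σ(xᵢ−μ)²/2).
Posterior: Inv-Gamma(2.56 + 11/2, 8.57 + 30.556/2) = Inv-Gamma(8.06, 23.8480).
Posterior β = 23.8480.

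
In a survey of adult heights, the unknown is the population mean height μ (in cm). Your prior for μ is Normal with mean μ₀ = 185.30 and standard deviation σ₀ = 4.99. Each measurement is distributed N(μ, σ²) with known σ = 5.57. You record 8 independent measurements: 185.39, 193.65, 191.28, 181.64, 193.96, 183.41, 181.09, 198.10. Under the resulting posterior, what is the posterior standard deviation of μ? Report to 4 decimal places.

1.8318

For Normal data with known variance σ², a Normal(μ₀, σ₀²) prior on μ is conjugate. Posterior precision = 1/σ₀² + n/σ²; posterior mean is the precision-weighted average of μ₀ and x̄.
σ₀² = 4.99² = 24.9001, σ² = 5.57² = 31.0249; σ² + n·σ₀² = 31.0249 + 8·24.9001 = 230.2257.
Posterior precision = 1/σ₀² + n/σ² = 1/24.9001 + 8/31.0249 = (σ² + n·σ₀²)/(σ₀²σ²) = 230.2257/(24.9001·31.0249); posterior variance σₙ² = σ₀²σ²/(σ² + n·σ₀²) = 24.9001·31.0249/230.2257 = 3.355503.
Posterior SD = √σₙ² = √(24.9001·31.0249/230.2257) = 1.8318.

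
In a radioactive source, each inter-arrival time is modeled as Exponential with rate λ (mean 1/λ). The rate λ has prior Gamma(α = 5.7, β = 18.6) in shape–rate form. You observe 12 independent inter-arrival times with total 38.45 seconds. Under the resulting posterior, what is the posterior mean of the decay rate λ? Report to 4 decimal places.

0.3103

With a Gamma(shape α, rate β) prior on the exponential rate λ, the posterior after n observations with total T = Σxᵢ is Gamma(α+n, β+T).
Posterior: Gamma(5.7+12, 18.6+38.45) = Gamma(17.7, 57.05).
Posterior mean of λ = α/β = 17.7/57.05 = 0.3103.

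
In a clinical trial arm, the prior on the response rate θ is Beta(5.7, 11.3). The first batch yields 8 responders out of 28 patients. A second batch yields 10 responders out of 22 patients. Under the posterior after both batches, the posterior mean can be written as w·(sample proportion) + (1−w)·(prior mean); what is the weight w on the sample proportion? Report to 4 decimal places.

0.7463

The Beta prior is conjugate to a Binomial/Bernoulli likelihood; the update adds successes to α and failures to β.
Total number of patients: n = 28 + 22 = 50.
Posterior mean = (α₀+k)/(α₀+β₀+n) = [n/(α₀+β₀+n)]·(k/n) + [(α₀+β₀)/(α₀+β₀+n)]·α₀/(α₀+β₀), so only n and the prior enter the weight.
The weight on the data is w = n/(α₀+β₀+n) = 50/(5.7+11.3+50) = 50/67.0 = 0.7463.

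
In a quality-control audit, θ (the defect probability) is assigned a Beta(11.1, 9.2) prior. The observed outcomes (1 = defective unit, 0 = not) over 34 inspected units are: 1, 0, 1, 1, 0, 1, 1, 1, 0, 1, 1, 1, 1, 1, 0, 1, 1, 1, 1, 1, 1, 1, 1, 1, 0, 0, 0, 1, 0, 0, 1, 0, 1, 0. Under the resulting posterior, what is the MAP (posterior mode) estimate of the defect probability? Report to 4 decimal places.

0.6329

The Beta prior is conjugate to a Binomial/Bernoulli likelihood; the update adds successes to α and failures to β.
Posterior: Beta(α+k, β+n−k) = Beta(11.1+23, 9.2+11) = Beta(34.1, 20.2).
Mode of Beta(a,b) for a,b>1 is (a−1)/(a+b−2) = 33.1/52.3 = 0.6329.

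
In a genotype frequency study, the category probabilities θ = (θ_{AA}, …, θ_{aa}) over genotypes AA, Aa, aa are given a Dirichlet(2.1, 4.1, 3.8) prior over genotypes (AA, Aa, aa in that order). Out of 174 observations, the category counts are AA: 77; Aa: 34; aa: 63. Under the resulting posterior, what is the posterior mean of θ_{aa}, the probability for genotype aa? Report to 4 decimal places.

0.3630

The Dirichlet prior is conjugate to the Multinomial likelihood: each posterior αⱼ = prior αⱼ + observed count nⱼ.
Posterior concentration: (79.1, 38.1, 66.8), total = 184.0.
E[θ_{aa}|data] = α_{aa}/Σα = 66.8/184.0 = 0.3630.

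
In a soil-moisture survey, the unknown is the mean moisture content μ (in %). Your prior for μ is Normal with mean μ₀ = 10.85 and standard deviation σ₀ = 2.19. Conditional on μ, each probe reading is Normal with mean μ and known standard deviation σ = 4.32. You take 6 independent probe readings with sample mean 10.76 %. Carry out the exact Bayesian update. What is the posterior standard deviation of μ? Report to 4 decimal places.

1.3736

For Normal data with known variance σ², a Normal(μ₀, σ₀²) prior on μ is conjugate. Posterior precision = 1/σ₀² + n/σ²; posterior mean is the precision-weighted average of μ₀ and x̄.
σ₀² = 2.19² = 4.7961, σ² = 4.32² = 18.6624; σ² + n·σ₀² = 18.6624 + 6·4.7961 = 47.439.
Posterior precision = 1/σ₀² + n/σ² = 1/4.7961 + 6/18.6624 = (σ² + n·σ₀²)/(σ₀²σ²) = 47.439/(4.7961·18.6624); posterior variance σₙ² = σ₀²σ²/(σ² + n·σ₀²) = 4.7961·18.6624/47.439 = 1.886775.
Posterior SD = √σₙ² = √(4.7961·18.6624/47.439) = 1.3736.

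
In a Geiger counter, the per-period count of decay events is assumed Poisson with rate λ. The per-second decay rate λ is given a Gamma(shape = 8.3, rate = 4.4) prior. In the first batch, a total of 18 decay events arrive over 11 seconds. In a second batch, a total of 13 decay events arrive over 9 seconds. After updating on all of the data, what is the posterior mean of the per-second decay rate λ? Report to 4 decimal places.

1.6107

With a Gamma(shape α, rate β) prior, the Poisson likelihood is conjugate: the posterior is Gamma(α + ΣXᵢ, β + n).
After batch 1: Gamma(α+S, β+n) = Gamma(8.3+18, 4.4+11) = Gamma(26.3, 15.4).
After batch 2: Gamma(α+S, β+n) = Gamma(26.3+13, 15.4+9) = Gamma(39.3, 24.4).
Posterior mean = α/β = 39.3/24.4 = 1.6107.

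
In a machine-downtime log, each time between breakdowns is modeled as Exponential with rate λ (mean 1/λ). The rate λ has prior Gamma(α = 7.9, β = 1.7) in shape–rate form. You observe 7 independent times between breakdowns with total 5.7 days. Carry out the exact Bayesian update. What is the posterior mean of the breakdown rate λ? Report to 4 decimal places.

With a Gamma(shape α, rate β) prior on the exponential rate λ, the posterior after n observations with total T = Σxᵢ is Gamma(α+n, β+T).
Posterior: Gamma(7.9+7, 1.7+5.7) = Gamma(14.9, 7.4).
Posterior mean of λ = α/β = 14.9/7.4 = 2.0135.

2.0135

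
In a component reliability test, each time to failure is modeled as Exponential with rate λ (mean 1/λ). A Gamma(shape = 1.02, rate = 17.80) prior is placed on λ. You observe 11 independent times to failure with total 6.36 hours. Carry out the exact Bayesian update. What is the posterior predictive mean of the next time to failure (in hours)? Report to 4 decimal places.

2.1924

With a Gamma(shape α, rate β) prior on the exponential rate λ, the posterior after n observations with total T = Σxᵢ is Gamma(α+n, β+T).
Posterior: Gamma(1.02+11, 17.80+6.36) = Gamma(12.02, 24.16).
The predictive distribution for the next observation is Lomax; its mean is β/(α−1) = 24.16/11.02 = 2.1924.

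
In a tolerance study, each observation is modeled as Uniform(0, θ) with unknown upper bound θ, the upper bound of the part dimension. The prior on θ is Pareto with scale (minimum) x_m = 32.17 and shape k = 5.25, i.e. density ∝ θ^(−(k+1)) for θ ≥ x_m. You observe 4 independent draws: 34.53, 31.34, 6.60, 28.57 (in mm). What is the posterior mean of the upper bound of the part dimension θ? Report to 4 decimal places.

38.7155

A Pareto(scale x_m, shape k) prior on the upper bound θ of Uniform(0, θ) is conjugate: posterior is Pareto(max(x_m, max xᵢ), k + n).
Sample maximum = 34.53; prior scale x_m = 32.17 → posterior scale = max = 34.53.
Posterior shape = 5.25 + 4 = 9.25.
E[θ|data] = k·x_m/(k−1) = 9.25·34.53/8.25 = 38.7155.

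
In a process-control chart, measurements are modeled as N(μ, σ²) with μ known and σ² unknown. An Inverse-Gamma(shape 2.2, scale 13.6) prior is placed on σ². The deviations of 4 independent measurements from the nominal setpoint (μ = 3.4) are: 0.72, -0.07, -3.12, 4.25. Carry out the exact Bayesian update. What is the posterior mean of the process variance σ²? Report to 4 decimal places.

With known mean μ and an Inverse-Gamma(α, β) prior on σ², the Normal likelihood is conjugate: posterior is Inv-Gamma(α + n/2, β + Σ(xᵢ−μ)²/2).
Σ(xᵢ−μ)² = (0.72)² + (-0.07)² + (-3.12)² + (4.25)² = 28.3202.
Posterior: Inv-Gamma(2.2 + 4/2, 13.6 + 28.3202/2) = Inv-Gamma(4.20, 27.76010).
E[σ²|data] = β/(α−1) = 27.76010/3.20 = 8.6750.

8.6750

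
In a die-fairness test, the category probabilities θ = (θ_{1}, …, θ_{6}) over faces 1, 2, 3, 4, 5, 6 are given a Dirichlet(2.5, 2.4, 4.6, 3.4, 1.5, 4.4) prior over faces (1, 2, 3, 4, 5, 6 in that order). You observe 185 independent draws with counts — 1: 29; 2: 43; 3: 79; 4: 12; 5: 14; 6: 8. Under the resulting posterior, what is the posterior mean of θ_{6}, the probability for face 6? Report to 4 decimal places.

0.0608

The Dirichlet prior is conjugate to the Multinomial likelihood: each posterior αⱼ = prior αⱼ + observed count nⱼ.
Posterior concentration: (31.5, 45.4, 83.6, 15.4, 15.5, 12.4), total = 203.8.
E[θ_{6}|data] = α_{6}/Σα = 12.4/203.8 = 0.0608.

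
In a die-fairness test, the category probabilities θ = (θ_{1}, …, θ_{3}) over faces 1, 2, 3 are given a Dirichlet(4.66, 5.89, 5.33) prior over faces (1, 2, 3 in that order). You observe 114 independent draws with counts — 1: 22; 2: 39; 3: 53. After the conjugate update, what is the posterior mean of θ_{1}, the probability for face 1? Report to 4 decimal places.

The Dirichlet prior is conjugate to the Multinomial likelihood: each posterior αⱼ = prior αⱼ + observed count nⱼ.
Posterior concentration: (26.66, 44.89, 58.33), total = 129.88.
E[θ_{1}|data] = α_{1}/Σα = 26.66/129.88 = 0.2053.

0.2053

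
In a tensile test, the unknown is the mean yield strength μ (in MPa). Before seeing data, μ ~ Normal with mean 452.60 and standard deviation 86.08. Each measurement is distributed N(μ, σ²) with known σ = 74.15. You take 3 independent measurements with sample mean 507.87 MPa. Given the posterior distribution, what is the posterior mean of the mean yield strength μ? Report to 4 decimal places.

For Normal data with known variance σ², a Normal(μ₀, σ₀²) prior on μ is conjugate. Posterior precision = 1/σ₀² + n/σ²; posterior mean is the precision-weighted average of μ₀ and x̄.
n·x̄ = 3·507.87 = 1523.61.
σ₀² = 86.08² = 7409.7664, σ² = 74.15² = 5498.2225; σ² + n·σ₀² = 5498.2225 + 3·7409.7664 = 27727.5217.
Posterior mean = (μ₀/σ₀² + n·x̄/σ²)/(1/σ₀² + n/σ²) = (σ²·μ₀ + σ₀²·n·x̄)/(σ² + n·σ₀²) = (5498.2225·452.60 + 7409.7664·1523.61)/27727.5217 = 13778089.688204/27727.5217 = 496.9102.

496.9102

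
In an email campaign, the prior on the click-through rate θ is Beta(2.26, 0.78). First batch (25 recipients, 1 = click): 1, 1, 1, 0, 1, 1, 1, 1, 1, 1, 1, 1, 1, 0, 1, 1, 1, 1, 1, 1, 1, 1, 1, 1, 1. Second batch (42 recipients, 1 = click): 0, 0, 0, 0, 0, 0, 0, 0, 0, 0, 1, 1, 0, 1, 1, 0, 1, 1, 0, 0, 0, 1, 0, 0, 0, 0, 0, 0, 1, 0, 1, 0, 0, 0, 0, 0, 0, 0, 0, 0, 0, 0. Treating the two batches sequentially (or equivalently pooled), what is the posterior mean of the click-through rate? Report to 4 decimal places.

0.4891

The Beta prior is conjugate to a Binomial/Bernoulli likelihood; the update adds successes to α and failures to β.
After batch 1: Beta(2.26+23, 0.78+2) = Beta(25.26, 2.78).
After batch 2: Beta(25.26+9, 2.78+33) = Beta(34.26, 35.78).
Posterior mean = α/(α+β) = 34.26/70.04 = 0.4891.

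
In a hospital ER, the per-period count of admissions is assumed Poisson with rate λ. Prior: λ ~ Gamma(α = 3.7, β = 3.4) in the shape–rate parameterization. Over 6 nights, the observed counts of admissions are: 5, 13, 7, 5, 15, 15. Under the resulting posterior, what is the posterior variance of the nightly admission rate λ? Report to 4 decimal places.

0.7209

With a Gamma(shape α, rate β) prior, the Poisson likelihood is conjugate: the posterior is Gamma(α + ΣXᵢ, β + n).
Sum of counts S = 60 over n = 6 nights.
Posterior: Gamma(α+S, β+n) = Gamma(3.7+60, 3.4+6) = Gamma(63.7, 9.4).
Var = α/β² = 63.7/9.4² = 0.7209.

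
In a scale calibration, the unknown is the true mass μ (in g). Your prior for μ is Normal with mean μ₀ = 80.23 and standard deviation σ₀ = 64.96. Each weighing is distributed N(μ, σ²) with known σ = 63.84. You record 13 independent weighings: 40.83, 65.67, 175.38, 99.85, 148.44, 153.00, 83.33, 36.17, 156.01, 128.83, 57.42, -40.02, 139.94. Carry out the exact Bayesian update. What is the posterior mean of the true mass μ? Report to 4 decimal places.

For Normal data with known variance σ², a Normal(μ₀, σ₀²) prior on μ is conjugate. Posterior precision = 1/σ₀² + n/σ²; posterior mean is the precision-weighted average of μ₀ and x̄.
Σxᵢ = 40.83 + 65.67 + 175.38 + 99.85 + 148.44 + 153.00 + 83.33 + 36.17 + 156.01 + 128.83 + 57.42 + (-40.02) + 139.94 = 1244.85, so n·x̄ = 1244.85.
σ₀² = 64.96² = 4219.8016, σ² = 63.84² = 4075.5456; σ² + n·σ₀² = 4075.5456 + 13·4219.8016 = 58932.9664.
Posterior mean = (μ₀/σ₀² + n·x̄/σ²)/(1/σ₀² + n/σ²) = (σ²·μ₀ + σ₀²·n·x̄)/(σ² + n·σ₀²) = (4075.5456·80.23 + 4219.8016·1244.85)/58932.9664 = 5580001.045248/58932.9664 = 94.6839.

94.6839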